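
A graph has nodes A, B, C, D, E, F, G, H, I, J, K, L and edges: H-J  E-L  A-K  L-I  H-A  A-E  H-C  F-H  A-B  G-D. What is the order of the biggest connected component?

Starting from D we can reach D, G. That is one component of size 2.
Starting from A we can reach A, B, C, E, F, H, I, J, K, L. That is one component of size 10.
The largest has 10 vertices.

10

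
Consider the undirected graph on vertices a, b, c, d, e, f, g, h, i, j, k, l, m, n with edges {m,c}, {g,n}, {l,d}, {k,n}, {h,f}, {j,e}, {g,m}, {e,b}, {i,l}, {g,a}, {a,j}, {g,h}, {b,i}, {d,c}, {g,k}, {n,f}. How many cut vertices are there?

1

Removing g increases the component count from 1 to 2, so g is a cut vertex.
By contrast removing d leaves 1 component; it is not a cut vertex. No other vertex is a cut vertex either.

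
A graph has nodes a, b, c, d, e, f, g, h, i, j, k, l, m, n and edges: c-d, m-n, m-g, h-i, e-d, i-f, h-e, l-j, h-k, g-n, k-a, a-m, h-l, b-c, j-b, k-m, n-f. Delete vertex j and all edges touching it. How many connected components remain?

1

With j gone, the remaining components are: {a, b, c, d, e, f, g, h, i, k, l, m, n}.
That is 1 component.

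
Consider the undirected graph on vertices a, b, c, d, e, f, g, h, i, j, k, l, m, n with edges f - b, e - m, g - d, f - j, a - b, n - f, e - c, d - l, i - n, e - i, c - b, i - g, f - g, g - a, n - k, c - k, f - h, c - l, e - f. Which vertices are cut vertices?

Removing e increases the component count from 1 to 2, so e is a cut vertex.
Removing f increases the component count from 1 to 3, so f is a cut vertex.
By contrast removing k leaves 1 component; it is not a cut vertex. No other vertex is a cut vertex either.

e, f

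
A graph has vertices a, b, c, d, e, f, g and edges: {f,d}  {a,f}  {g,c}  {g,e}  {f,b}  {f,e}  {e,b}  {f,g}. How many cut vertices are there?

Removing f increases the component count from 1 to 3, so f is a cut vertex.
Removing g increases the component count from 1 to 2, so g is a cut vertex.
By contrast removing e leaves 1 component; it is not a cut vertex. No other vertex is a cut vertex either.

2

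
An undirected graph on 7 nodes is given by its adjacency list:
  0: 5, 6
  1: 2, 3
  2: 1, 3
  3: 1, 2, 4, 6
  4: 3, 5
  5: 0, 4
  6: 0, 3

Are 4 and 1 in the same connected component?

Yes

From 4 we can reach 0, 1, 2, 3, 4, 5, 6, which includes 1.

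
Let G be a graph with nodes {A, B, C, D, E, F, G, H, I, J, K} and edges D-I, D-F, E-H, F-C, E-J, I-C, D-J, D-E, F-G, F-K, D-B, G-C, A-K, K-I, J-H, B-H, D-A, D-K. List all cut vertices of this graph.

Removing D increases the component count from 1 to 2, so D is a cut vertex.
By contrast removing F leaves 1 component; it is not a cut vertex. No other vertex is a cut vertex either.

D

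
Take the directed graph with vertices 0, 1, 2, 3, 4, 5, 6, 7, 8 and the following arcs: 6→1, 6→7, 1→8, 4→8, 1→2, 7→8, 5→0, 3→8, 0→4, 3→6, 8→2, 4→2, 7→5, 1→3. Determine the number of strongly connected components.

7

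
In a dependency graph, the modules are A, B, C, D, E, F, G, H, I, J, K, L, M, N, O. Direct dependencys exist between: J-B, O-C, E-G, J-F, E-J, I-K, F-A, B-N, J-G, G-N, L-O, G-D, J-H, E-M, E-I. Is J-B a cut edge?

No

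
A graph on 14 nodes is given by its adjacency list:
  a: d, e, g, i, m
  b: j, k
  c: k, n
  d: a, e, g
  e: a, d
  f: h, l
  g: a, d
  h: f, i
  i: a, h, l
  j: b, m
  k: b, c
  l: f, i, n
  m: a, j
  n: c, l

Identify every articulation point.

Removing a increases the component count from 1 to 2, so a is a cut vertex.
By contrast removing g leaves 1 component; it is not a cut vertex. No other vertex is a cut vertex either.

a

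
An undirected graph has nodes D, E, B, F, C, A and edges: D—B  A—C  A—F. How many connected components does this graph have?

E is isolated — a component by itself.
Starting from B we can reach B, D. That is one component of size 2.
Starting from A we can reach A, C, F. That is one component of size 3.
Total: 3 components.

3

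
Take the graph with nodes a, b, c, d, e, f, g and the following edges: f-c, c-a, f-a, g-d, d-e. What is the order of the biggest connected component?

3

b is isolated — a component by itself.
Starting from a we can reach a, c, f. That is one component of size 3.
Starting from d we can reach d, e, g. That is one component of size 3.
The largest has 3 vertices.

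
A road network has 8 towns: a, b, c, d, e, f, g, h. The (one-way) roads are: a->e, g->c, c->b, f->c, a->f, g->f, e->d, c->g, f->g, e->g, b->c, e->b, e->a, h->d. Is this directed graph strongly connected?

There is no directed path from d to b, so the graph is not strongly connected.

No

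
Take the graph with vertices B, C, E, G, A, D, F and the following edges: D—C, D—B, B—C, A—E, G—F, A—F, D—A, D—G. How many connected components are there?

1

Starting from A we can reach A, B, C, D, E, F, G. That is one component of size 7.
Total: 1 component.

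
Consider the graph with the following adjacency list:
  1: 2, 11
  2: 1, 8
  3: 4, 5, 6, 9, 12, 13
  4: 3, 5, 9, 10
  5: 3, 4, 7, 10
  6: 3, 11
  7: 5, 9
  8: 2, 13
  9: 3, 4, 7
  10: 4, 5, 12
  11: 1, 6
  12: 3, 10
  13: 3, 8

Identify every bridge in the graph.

none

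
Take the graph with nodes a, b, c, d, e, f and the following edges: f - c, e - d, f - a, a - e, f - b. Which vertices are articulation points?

Removing a increases the component count from 1 to 2, so a is a cut vertex.
Removing e increases the component count from 1 to 2, so e is a cut vertex.
Removing f increases the component count from 1 to 3, so f is a cut vertex.
By contrast removing d leaves 1 component; it is not a cut vertex. No other vertex is a cut vertex either.

a, e, f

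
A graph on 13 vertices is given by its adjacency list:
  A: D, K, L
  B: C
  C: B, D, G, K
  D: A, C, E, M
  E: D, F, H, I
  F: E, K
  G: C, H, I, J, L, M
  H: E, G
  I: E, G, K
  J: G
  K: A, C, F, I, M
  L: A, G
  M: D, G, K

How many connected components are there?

1

Starting from A we can reach A, B, C, D, E, F, G, H, I, J, K, L, M. That is one component of size 13.
Total: 1 component.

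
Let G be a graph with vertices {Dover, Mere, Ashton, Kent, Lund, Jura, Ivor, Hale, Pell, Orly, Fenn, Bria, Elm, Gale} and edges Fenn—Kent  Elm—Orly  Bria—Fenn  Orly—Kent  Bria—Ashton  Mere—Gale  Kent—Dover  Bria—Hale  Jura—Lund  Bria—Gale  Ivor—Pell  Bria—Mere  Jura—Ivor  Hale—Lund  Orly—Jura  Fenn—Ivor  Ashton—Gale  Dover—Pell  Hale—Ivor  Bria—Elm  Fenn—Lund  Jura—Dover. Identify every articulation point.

Removing Bria increases the component count from 1 to 2, so Bria is a cut vertex.
By contrast removing Pell leaves 1 component; it is not a cut vertex. No other vertex is a cut vertex either.

Bria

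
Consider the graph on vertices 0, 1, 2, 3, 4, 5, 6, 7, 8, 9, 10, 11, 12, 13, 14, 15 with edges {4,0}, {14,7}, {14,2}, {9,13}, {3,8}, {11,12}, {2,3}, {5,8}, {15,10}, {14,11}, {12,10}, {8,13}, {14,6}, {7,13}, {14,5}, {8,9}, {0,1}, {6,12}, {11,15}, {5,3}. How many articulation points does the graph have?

2

Removing 0 increases the component count from 2 to 3, so 0 is a cut vertex.
Removing 14 increases the component count from 2 to 3, so 14 is a cut vertex.
By contrast removing 5 leaves 2 components; it is not a cut vertex. No other vertex is a cut vertex either.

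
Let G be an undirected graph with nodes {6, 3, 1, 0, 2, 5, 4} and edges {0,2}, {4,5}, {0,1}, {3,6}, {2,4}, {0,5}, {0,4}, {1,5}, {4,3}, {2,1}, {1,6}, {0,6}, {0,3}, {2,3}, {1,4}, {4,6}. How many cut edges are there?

0

The edges on the cycle 0-2-3-4-1-0 are not bridges since each lies on that cycle.
Every edge lies on some cycle, so there are no bridges.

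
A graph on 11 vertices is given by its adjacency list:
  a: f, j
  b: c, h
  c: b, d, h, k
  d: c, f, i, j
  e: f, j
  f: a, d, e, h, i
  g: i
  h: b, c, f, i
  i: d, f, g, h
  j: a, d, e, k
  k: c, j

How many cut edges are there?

The edges on the cycle h-f-i-h are not bridges since each lies on that cycle.
But removing i-g disconnects i from g — this is a bridge.

1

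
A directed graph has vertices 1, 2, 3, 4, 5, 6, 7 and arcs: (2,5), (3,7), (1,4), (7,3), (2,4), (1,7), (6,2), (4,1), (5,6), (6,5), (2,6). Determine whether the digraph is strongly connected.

No

There is no directed path from 1 to 2, so the graph is not strongly connected.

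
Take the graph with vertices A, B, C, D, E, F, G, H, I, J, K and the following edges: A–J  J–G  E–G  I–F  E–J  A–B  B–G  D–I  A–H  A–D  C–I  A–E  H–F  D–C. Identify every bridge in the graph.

none

The edges on the cycle D-C-I-D are not bridges since each lies on that cycle.
Every edge lies on some cycle, so there are no bridges.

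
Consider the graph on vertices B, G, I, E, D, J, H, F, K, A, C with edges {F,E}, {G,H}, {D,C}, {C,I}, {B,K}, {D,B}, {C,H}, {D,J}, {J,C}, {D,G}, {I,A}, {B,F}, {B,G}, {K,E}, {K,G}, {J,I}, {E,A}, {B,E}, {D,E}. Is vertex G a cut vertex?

No

Deleting G leaves 1 component (was 1) (its neighbors B, D, H, K remain connected to each other), so G is not a cut vertex.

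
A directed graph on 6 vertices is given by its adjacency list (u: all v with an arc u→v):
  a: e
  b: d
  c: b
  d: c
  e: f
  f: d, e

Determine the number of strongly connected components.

{b, c, d} are all mutually reachable — one SCC of size 3.
{e, f} are all mutually reachable — one SCC of size 2.
{a} is an SCC by itself.
That gives 3 strongly connected components.

3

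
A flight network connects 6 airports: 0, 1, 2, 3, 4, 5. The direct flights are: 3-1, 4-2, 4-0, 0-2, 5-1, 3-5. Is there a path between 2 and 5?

No

The component containing 2 is {0, 2, 4}, and 5 is not in it.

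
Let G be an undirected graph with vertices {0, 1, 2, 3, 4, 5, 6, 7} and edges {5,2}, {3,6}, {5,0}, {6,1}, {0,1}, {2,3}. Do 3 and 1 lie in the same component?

Yes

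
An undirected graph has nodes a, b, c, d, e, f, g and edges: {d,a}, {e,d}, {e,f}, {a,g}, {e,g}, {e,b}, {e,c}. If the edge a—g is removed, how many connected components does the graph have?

1

a and g are still connected via a-d-e-g, so the component count stays at 1.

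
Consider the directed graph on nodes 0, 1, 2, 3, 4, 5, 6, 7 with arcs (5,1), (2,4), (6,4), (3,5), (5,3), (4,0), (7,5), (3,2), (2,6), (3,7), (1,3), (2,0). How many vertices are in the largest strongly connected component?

4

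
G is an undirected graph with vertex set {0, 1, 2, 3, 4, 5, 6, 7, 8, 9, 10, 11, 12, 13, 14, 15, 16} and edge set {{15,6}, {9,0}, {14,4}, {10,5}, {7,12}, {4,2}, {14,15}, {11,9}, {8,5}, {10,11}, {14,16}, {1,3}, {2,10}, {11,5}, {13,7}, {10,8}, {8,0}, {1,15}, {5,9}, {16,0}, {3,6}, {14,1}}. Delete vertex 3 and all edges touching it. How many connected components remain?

With 3 gone, the remaining components are: {7, 12, 13}; {0, 1, 2, 4, 5, 6, 8, 9, 10, 11, 14, 15, 16}.
That is 2 components.

2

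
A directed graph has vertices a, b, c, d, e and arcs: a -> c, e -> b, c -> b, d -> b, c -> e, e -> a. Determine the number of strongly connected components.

{a, c, e} are all mutually reachable — one SCC of size 3.
{b} is an SCC by itself.
{d} is an SCC by itself.
That gives 3 strongly connected components.

3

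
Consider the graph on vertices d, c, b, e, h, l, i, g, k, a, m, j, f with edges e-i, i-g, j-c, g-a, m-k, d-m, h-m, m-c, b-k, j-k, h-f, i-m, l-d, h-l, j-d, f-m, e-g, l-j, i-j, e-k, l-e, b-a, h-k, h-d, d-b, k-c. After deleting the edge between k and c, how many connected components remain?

k and c are still connected via k-j-c, so the component count stays at 1.

1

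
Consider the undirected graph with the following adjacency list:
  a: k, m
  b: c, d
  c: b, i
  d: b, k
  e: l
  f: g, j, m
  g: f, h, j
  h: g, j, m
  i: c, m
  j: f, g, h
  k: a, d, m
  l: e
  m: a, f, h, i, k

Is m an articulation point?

Yes

Deleting m raises the number of components from 2 to 3, so m is a cut vertex.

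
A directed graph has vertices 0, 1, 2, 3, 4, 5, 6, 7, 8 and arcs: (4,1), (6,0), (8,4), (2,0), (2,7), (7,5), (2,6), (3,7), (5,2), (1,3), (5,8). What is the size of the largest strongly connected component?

7

{1, 2, 3, 4, 5, 7, 8} are all mutually reachable — one SCC of size 7.
{0} is an SCC by itself.
{6} is an SCC by itself.
The largest has 7 vertices.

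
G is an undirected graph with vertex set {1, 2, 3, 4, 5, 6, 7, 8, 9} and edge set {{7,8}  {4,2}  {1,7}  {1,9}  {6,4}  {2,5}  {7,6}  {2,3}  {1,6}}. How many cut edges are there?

6

The edges on the cycle 1-7-6-1 are not bridges since each lies on that cycle.
But removing 4–2 disconnects 4 from 2; removing 2–3 disconnects 2 from 3; removing 1–9 disconnects 1 from 9; removing 6–4 disconnects 6 from 4 — these are bridges.
In total 6 edges are bridges.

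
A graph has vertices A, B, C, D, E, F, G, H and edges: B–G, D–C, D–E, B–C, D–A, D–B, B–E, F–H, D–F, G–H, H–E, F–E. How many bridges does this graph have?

1

The edges on the cycle D-B-C-D are not bridges since each lies on that cycle.
But removing D–A disconnects D from A — this is a bridge.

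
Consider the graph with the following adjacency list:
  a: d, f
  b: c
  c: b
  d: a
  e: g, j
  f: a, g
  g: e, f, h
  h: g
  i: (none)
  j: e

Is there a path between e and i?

The component containing e is {a, d, e, f, g, h, j}, and i is not in it.

No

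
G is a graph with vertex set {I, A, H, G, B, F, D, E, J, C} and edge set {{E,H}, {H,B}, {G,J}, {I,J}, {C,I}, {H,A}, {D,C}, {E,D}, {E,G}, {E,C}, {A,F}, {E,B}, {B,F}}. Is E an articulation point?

Yes

Deleting E raises the number of components from 1 to 2, so E is a cut vertex.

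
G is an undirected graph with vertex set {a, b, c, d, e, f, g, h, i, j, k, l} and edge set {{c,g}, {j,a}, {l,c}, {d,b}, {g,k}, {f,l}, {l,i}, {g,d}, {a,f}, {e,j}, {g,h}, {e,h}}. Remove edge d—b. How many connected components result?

2

Before removal there is 1 component.
d—b is a bridge — removing it separates d's side from b's side.
After removal: 2 components.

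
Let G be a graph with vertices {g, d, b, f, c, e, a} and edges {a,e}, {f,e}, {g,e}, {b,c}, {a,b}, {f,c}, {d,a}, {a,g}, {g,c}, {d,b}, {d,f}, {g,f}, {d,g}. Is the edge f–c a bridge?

No

After removing f–c, the path f-g-c still connects them, so the edge is not a bridge.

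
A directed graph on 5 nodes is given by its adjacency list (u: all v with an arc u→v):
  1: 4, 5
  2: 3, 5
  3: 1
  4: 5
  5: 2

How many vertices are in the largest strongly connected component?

{1, 2, 3, 4, 5} are all mutually reachable — one SCC of size 5.
The largest has 5 vertices.

5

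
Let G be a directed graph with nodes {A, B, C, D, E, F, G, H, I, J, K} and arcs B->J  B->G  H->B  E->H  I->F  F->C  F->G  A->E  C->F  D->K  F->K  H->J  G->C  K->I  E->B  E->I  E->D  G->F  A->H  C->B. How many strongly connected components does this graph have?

{B, C, F, G, I, K} are all mutually reachable — one SCC of size 6.
{E} is an SCC by itself.
{H} is an SCC by itself.
{D} is an SCC by itself.
{A} is an SCC by itself.
(and 1 more singleton SCC)
That gives 6 strongly connected components.

6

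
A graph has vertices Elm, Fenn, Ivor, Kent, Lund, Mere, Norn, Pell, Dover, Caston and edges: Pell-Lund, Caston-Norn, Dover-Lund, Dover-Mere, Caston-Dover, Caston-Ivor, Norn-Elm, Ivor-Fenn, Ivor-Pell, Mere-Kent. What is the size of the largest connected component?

10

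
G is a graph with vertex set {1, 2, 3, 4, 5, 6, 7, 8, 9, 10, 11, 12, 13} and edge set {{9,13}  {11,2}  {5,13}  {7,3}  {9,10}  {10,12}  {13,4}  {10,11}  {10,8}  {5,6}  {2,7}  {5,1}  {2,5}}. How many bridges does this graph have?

The edges on the cycle 9-10-11-2-5-13-9 are not bridges since each lies on that cycle.
But removing 1–5 disconnects 1 from 5; removing 10–8 disconnects 10 from 8; removing 10–12 disconnects 10 from 12; removing 2–7 disconnects 2 from 7 — these are bridges.
In total 7 edges are bridges.

7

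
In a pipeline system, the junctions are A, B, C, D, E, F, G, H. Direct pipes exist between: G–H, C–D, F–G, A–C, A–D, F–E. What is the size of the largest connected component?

B is isolated — a component by itself.
Starting from A we can reach A, C, D. That is one component of size 3.
Starting from E we can reach E, F, G, H. That is one component of size 4.
The largest has 4 vertices.

4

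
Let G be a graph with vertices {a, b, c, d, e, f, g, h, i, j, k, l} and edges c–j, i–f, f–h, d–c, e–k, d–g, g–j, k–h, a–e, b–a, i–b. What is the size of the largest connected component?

l is isolated — a component by itself.
Starting from c we can reach c, d, g, j. That is one component of size 4.
Starting from a we can reach a, b, e, f, h, i, k. That is one component of size 7.
The largest has 7 vertices.

7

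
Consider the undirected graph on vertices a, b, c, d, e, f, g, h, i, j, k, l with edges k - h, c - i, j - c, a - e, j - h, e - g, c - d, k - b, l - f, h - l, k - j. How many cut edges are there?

8

The edges on the cycle k-j-h-k are not bridges since each lies on that cycle.
But removing j - c disconnects j from c; removing c - d disconnects c from d; removing h - l disconnects h from l; removing a - e disconnects a from e — these are bridges.
In total 8 edges are bridges.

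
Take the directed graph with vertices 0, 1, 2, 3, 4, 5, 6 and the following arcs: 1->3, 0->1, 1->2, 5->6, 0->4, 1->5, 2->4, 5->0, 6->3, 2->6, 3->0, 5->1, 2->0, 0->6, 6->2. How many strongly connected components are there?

2

{0, 1, 2, 3, 5, 6} are all mutually reachable — one SCC of size 6.
{4} is an SCC by itself.
That gives 2 strongly connected components.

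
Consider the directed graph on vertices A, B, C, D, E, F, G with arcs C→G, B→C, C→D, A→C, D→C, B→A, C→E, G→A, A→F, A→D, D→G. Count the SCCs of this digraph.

4

{A, C, D, G} are all mutually reachable — one SCC of size 4.
{F} is an SCC by itself.
{B} is an SCC by itself.
{E} is an SCC by itself.
That gives 4 strongly connected components.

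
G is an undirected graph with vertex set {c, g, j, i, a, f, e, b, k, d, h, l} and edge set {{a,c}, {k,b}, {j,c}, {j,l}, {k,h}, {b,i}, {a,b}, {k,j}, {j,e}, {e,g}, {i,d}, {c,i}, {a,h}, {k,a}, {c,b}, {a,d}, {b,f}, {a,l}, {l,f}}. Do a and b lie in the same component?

Yes

From a we can reach a, b, c, d, e, f, g, h, i, j, k, l, which includes b.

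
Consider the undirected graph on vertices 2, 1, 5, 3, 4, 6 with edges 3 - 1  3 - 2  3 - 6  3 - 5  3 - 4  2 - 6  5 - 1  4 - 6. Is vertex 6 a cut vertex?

No

Deleting 6 leaves 1 component (was 1) (its neighbors 2, 3, 4 remain connected to each other), so 6 is not a cut vertex.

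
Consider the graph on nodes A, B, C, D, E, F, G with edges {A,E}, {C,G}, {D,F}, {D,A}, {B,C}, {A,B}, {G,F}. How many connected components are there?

Starting from A we can reach A, B, C, D, E, F, G. That is one component of size 7.
Total: 1 component.

1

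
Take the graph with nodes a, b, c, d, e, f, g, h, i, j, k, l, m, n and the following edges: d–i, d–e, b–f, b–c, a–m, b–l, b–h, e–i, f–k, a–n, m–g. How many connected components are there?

4

j is isolated — a component by itself.
Starting from d we can reach d, e, i. That is one component of size 3.
Starting from a we can reach a, g, m, n. That is one component of size 4.
Starting from b we can reach b, c, f, h, k, l. That is one component of size 6.
Total: 4 components.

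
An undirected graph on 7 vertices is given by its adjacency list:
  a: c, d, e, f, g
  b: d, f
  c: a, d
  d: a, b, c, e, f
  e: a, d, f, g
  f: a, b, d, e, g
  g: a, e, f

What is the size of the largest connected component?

Starting from a we can reach a, b, c, d, e, f, g. That is one component of size 7.
The largest has 7 vertices.

7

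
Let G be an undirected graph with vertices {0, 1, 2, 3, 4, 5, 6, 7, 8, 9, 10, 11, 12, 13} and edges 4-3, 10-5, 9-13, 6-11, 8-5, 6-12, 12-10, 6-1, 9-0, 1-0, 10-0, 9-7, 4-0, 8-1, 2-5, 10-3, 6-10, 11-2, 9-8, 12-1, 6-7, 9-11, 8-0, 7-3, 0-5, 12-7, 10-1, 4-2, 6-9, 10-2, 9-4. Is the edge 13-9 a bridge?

Yes

Removing 13-9 leaves no path between 13 and 9: the component count goes from 1 to 2. So it is a bridge.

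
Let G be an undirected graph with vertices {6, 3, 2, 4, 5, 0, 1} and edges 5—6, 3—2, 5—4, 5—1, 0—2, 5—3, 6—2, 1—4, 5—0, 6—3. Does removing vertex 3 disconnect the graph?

No

Deleting 3 leaves 1 component (was 1) (its neighbors 2, 5, 6 remain connected to each other), so 3 is not a cut vertex.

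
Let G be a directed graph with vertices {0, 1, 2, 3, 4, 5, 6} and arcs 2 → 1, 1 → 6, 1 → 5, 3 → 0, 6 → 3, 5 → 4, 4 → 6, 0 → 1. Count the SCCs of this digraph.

2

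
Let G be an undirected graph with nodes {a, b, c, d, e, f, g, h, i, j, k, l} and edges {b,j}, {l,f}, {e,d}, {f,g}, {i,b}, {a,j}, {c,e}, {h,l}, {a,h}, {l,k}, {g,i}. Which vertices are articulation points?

e, l

Removing e increases the component count from 2 to 3, so e is a cut vertex.
Removing l increases the component count from 2 to 3, so l is a cut vertex.
By contrast removing b leaves 2 components; it is not a cut vertex. No other vertex is a cut vertex either.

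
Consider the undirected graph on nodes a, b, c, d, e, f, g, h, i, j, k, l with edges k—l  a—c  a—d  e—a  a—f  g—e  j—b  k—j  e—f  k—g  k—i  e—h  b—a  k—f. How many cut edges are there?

5

The edges on the cycle e-a-f-e are not bridges since each lies on that cycle.
But removing c—a disconnects c from a; removing i—k disconnects i from k; removing e—h disconnects e from h; removing l—k disconnects l from k — these are bridges.
In total 5 edges are bridges.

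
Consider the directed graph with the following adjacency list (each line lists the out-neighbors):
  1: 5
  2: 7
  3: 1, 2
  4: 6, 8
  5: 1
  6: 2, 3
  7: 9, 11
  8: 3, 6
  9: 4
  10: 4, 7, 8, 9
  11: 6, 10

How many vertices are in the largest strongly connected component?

9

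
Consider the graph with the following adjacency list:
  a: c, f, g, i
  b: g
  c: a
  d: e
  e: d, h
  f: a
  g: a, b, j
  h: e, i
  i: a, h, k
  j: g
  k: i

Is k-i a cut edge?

Removing k-i leaves no path between k and i: the component count goes from 1 to 2. So it is a bridge.

Yes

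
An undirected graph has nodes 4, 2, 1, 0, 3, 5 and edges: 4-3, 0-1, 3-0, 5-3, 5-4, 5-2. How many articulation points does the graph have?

Removing 0 increases the component count from 1 to 2, so 0 is a cut vertex.
Removing 3 increases the component count from 1 to 2, so 3 is a cut vertex.
Removing 5 increases the component count from 1 to 2, so 5 is a cut vertex.
By contrast removing 2 leaves 1 component; it is not a cut vertex. No other vertex is a cut vertex either.

3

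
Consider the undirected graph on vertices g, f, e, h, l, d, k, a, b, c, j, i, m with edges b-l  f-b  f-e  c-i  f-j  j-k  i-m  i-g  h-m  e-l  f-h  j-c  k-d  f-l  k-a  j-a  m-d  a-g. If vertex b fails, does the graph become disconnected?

Deleting b leaves 1 component (was 1) (its neighbors f, l remain connected to each other), so b is not a cut vertex.

No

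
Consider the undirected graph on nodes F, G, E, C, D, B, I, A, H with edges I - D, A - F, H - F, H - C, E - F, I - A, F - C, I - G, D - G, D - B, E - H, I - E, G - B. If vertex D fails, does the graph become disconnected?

Deleting D leaves 1 component (was 1) (its neighbors B, G, I remain connected to each other), so D is not a cut vertex.

No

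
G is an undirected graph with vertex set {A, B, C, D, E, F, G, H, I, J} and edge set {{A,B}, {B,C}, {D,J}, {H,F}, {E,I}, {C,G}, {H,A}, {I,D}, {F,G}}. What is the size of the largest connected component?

6

Starting from D we can reach D, E, I, J. That is one component of size 4.
Starting from A we can reach A, B, C, F, G, H. That is one component of size 6.
The largest has 6 vertices.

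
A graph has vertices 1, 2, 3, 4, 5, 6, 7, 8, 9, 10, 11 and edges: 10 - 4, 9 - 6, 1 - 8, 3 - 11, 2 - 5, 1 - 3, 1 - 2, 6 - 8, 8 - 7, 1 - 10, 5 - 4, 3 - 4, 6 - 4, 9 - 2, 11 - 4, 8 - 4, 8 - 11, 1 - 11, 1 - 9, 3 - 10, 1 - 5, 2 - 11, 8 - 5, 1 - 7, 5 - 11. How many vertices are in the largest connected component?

Starting from 1 we can reach 1, 2, 3, 4, 5, 6, 7, 8, 9, 10, 11. That is one component of size 11.
The largest has 11 vertices.

11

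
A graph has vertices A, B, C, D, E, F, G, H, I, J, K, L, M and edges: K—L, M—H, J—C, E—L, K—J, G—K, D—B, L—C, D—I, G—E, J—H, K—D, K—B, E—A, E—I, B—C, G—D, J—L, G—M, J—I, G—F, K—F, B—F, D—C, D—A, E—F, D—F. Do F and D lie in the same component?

Yes

From F we can reach A, B, C, D, E, F, G, H, I, J, K, L, M, which includes D.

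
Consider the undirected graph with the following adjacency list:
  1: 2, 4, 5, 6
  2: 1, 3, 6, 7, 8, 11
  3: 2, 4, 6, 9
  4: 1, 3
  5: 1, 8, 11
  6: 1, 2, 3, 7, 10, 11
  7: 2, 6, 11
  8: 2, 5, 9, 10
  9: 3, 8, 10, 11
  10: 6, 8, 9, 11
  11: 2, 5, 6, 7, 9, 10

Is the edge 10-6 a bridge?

No

After removing 10-6, the path 10-11-6 still connects them, so the edge is not a bridge.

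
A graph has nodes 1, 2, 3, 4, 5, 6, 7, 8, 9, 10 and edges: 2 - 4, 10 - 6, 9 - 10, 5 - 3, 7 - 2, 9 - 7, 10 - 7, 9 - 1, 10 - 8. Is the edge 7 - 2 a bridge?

Removing 7 - 2 leaves no path between 7 and 2: the component count goes from 2 to 3. So it is a bridge.

Yes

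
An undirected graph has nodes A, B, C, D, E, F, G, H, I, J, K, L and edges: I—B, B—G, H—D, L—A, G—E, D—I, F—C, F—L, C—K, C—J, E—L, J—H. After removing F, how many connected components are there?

With F gone, the remaining components are: {A, B, C, D, E, G, H, I, J, K, L}.
That is 1 component.

1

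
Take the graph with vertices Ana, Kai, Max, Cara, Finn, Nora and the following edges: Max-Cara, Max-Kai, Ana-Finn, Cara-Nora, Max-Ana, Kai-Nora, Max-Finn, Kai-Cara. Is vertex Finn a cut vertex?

Deleting Finn leaves 1 component (was 1) (its neighbors Ana, Max remain connected to each other), so Finn is not a cut vertex.

No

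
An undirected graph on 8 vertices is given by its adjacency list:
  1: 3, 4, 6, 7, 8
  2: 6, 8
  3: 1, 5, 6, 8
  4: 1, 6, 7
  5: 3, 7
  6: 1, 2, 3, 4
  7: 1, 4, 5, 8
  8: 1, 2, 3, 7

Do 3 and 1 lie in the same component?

Yes

From 3 we can reach 1, 2, 3, 4, 5, 6, 7, 8, which includes 1.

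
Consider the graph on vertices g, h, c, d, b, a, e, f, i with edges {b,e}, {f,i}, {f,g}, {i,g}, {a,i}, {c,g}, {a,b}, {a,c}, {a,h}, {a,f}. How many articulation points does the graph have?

2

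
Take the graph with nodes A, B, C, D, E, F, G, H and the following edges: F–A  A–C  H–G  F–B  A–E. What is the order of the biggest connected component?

D is isolated — a component by itself.
Starting from G we can reach G, H. That is one component of size 2.
Starting from A we can reach A, B, C, E, F. That is one component of size 5.
The largest has 5 vertices.

5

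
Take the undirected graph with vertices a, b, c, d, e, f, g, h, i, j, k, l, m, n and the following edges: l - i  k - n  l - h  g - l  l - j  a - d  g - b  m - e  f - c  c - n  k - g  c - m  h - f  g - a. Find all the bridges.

a-d, a-g, b-g, c-m, e-m, i-l, j-l

The edges on the cycle k-g-l-h-f-c-n-k are not bridges since each lies on that cycle.
But removing e - m disconnects e from m; removing l - j disconnects l from j; removing a - g disconnects a from g; removing l - i disconnects l from i — these are bridges.
In total 7 edges are bridges.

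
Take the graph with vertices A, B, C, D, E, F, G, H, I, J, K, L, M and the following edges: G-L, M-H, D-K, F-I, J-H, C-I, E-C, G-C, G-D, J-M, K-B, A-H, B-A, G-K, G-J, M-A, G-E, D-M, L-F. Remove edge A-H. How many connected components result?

A and H are still connected via A-M-H, so the component count stays at 1.

1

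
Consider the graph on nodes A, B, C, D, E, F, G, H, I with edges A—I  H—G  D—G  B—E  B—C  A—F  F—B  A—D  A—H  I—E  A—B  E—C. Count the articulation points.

1

Removing A increases the component count from 1 to 2, so A is a cut vertex.
By contrast removing B leaves 1 component; it is not a cut vertex. No other vertex is a cut vertex either.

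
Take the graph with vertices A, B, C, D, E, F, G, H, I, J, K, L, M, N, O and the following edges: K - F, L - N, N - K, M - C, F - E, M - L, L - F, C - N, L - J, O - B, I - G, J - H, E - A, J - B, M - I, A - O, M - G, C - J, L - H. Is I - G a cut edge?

No

After removing I - G, the path I-M-G still connects them, so the edge is not a bridge.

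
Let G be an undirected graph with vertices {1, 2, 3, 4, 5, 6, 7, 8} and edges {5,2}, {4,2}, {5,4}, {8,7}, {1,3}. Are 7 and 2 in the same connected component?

The component containing 7 is {7, 8}, and 2 is not in it.

No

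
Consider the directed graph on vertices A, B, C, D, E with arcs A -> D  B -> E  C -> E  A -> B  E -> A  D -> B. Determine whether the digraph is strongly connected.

No

There is no directed path from D to C, so the graph is not strongly connected.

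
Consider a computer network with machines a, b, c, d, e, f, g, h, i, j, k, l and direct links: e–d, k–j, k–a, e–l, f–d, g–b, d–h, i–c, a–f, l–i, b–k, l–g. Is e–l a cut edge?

After removing e–l, the path e-d-f-a-k-b-g-l still connects them, so the edge is not a bridge.

No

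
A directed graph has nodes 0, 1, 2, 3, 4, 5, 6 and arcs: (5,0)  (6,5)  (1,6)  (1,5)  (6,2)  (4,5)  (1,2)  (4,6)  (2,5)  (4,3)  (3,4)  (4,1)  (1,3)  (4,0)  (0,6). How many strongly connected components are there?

2

{0, 2, 5, 6} are all mutually reachable — one SCC of size 4.
{1, 3, 4} are all mutually reachable — one SCC of size 3.
That gives 2 strongly connected components.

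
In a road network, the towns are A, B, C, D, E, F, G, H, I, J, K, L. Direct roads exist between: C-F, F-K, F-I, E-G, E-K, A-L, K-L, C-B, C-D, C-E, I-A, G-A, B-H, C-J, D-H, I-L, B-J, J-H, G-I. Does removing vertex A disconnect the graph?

No

Deleting A leaves 1 component (was 1) (its neighbors G, I, L remain connected to each other), so A is not a cut vertex.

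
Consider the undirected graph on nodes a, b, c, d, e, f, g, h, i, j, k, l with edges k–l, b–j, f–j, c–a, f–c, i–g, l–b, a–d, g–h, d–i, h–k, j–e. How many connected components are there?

1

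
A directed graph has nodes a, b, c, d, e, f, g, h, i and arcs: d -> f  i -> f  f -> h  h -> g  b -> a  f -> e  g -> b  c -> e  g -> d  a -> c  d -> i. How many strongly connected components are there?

5

{d, f, g, h, i} are all mutually reachable — one SCC of size 5.
{a} is an SCC by itself.
{b} is an SCC by itself.
{c} is an SCC by itself.
{e} is an SCC by itself.
That gives 5 strongly connected components.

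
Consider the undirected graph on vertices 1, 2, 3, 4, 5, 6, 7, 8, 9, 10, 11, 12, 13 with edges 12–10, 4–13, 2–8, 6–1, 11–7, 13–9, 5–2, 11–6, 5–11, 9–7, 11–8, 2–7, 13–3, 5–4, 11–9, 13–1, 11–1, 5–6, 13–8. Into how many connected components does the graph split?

2

Starting from 10 we can reach 10, 12. That is one component of size 2.
Starting from 1 we can reach 1, 2, 3, 4, 5, 6, 7, 8, 9, 11, 13. That is one component of size 11.
Total: 2 components.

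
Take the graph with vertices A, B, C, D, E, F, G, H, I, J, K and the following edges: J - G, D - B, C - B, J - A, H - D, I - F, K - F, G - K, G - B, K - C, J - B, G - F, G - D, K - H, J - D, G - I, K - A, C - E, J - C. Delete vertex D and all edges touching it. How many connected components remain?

With D gone, the remaining components are: {A, B, C, E, F, G, H, I, J, K}.
That is 1 component.

1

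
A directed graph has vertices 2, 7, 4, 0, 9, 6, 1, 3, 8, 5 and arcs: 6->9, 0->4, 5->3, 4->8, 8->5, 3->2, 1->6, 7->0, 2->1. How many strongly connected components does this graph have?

10

{1} is an SCC by itself.
{9} is an SCC by itself.
{7} is an SCC by itself.
{8} is an SCC by itself.
{6} is an SCC by itself.
(and 5 more singleton SCCs)
That gives 10 strongly connected components.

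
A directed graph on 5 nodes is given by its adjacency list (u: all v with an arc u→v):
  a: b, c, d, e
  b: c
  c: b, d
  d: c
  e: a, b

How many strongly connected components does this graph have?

2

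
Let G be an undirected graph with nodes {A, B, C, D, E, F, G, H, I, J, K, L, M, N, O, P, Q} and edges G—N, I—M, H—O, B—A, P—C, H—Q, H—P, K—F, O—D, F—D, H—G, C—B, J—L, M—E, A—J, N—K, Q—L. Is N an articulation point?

No

Deleting N leaves 2 components (was 2), so N is not a cut vertex.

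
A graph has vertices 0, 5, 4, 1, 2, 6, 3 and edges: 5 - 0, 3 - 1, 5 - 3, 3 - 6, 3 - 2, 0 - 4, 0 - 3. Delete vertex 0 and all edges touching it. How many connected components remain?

2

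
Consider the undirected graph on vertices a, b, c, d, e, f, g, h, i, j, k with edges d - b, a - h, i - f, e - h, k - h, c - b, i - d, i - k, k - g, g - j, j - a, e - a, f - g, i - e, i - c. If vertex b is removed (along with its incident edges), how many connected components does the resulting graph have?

With b gone, the remaining components are: {a, c, d, e, f, g, h, i, j, k}.
That is 1 component.

1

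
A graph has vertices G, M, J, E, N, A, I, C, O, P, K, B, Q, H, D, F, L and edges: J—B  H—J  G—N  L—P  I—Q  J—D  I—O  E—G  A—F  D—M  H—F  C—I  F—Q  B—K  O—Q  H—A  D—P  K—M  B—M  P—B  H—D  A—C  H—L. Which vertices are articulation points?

Removing G increases the component count from 2 to 3, so G is a cut vertex.
Removing H increases the component count from 2 to 3, so H is a cut vertex.
By contrast removing Q leaves 2 components; it is not a cut vertex. No other vertex is a cut vertex either.

G, H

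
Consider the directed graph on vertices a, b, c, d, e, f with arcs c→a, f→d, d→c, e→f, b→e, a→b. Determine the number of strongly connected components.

1

{a, b, c, d, e, f} are all mutually reachable — one SCC of size 6.
That gives 1 strongly connected component.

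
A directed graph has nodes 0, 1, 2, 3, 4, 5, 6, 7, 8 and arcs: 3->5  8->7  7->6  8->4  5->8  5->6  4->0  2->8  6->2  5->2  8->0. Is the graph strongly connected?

There is no directed path from 2 to 3, so the graph is not strongly connected.

No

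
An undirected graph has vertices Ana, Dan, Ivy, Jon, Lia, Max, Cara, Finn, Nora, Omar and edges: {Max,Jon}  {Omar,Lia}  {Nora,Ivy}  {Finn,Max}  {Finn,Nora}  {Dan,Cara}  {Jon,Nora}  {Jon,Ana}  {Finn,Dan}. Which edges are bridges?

The edges on the cycle Finn-Max-Jon-Nora-Finn are not bridges since each lies on that cycle.
But removing Nora—Ivy disconnects Nora from Ivy; removing Omar—Lia disconnects Omar from Lia; removing Finn—Dan disconnects Finn from Dan; removing Jon—Ana disconnects Jon from Ana — these are bridges.
In total 5 edges are bridges.

Ana-Jon, Cara-Dan, Dan-Finn, Ivy-Nora, Lia-Omar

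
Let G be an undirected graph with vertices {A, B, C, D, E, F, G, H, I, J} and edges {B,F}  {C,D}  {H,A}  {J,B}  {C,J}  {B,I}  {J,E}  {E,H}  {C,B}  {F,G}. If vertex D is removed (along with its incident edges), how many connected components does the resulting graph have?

With D gone, the remaining components are: {A, B, C, E, F, G, H, I, J}.
That is 1 component.

1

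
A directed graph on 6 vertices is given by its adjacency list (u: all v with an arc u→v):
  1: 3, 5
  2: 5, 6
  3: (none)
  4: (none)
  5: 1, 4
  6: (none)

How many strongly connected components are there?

{1, 5} are all mutually reachable — one SCC of size 2.
{3} is an SCC by itself.
{2} is an SCC by itself.
{6} is an SCC by itself.
{4} is an SCC by itself.
That gives 5 strongly connected components.

5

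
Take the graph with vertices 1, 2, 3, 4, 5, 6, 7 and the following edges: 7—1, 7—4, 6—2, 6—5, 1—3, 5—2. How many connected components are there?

Starting from 2 we can reach 2, 5, 6. That is one component of size 3.
Starting from 1 we can reach 1, 3, 4, 7. That is one component of size 4.
Total: 2 components.

2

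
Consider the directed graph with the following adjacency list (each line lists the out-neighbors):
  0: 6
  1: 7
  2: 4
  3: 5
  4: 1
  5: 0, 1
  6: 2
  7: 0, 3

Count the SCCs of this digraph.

{0, 1, 2, 3, 4, 5, 6, 7} are all mutually reachable — one SCC of size 8.
That gives 1 strongly connected component.

1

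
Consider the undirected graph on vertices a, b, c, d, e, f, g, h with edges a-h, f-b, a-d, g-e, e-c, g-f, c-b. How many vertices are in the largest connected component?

Starting from a we can reach a, d, h. That is one component of size 3.
Starting from b we can reach b, c, e, f, g. That is one component of size 5.
The largest has 5 vertices.

5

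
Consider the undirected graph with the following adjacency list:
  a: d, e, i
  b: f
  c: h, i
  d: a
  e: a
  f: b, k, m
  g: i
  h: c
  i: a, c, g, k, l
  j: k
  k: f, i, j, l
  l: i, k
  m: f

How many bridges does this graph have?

10

The edges on the cycle l-k-i-l are not bridges since each lies on that cycle.
But removing a-i disconnects a from i; removing k-j disconnects k from j; removing i-c disconnects i from c; removing c-h disconnects c from h — these are bridges.
In total 10 edges are bridges.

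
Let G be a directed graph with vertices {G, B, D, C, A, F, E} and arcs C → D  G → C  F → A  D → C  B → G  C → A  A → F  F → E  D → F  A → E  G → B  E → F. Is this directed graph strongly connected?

There is no directed path from C to G, so the graph is not strongly connected.

No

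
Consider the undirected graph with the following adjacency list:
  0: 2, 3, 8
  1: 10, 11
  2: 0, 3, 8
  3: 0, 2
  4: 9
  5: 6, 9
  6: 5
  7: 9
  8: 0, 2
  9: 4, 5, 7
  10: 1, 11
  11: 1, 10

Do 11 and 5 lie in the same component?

No

The component containing 11 is {1, 10, 11}, and 5 is not in it.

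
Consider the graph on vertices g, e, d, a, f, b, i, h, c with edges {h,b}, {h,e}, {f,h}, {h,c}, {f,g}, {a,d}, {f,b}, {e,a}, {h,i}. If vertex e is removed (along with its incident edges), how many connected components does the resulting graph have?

With e gone, the remaining components are: {a, d}; {b, c, f, g, h, i}.
That is 2 components.

2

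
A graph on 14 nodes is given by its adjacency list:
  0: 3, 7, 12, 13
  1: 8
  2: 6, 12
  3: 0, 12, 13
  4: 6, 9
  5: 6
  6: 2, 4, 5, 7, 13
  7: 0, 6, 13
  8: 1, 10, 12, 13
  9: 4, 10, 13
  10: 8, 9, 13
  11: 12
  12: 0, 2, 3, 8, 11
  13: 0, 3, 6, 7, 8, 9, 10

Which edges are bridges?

1-8, 11-12, 5-6

The edges on the cycle 13-6-4-9-10-13 are not bridges since each lies on that cycle.
But removing 5-6 disconnects 5 from 6; removing 8-1 disconnects 8 from 1; removing 12-11 disconnects 12 from 11 — these are bridges.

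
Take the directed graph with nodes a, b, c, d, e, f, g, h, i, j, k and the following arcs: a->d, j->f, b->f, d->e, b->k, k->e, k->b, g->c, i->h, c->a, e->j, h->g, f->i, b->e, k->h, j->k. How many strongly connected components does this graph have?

1

{a, b, c, d, e, f, g, h, i, j, k} are all mutually reachable — one SCC of size 11.
That gives 1 strongly connected component.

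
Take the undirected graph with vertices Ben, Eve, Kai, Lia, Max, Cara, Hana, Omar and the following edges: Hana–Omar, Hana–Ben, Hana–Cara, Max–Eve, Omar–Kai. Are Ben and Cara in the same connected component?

Yes

From Ben we can reach Ben, Kai, Cara, Hana, Omar, which includes Cara.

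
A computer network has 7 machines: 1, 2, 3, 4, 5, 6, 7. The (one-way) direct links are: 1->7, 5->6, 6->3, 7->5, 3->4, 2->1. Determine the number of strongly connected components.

7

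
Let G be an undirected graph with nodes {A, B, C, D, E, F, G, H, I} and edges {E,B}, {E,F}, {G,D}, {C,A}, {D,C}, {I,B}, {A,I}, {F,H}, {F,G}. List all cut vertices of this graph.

Removing F increases the component count from 1 to 2, so F is a cut vertex.
By contrast removing D leaves 1 component; it is not a cut vertex. No other vertex is a cut vertex either.

F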